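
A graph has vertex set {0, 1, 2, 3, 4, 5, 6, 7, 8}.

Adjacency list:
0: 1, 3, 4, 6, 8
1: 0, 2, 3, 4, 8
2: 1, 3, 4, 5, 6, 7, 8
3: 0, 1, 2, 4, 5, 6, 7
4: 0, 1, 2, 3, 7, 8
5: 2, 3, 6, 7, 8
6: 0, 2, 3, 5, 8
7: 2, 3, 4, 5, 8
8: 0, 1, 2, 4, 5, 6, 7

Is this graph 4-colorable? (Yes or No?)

The chromatic number is 4. 0, 1, 3, 4 are mutually adjacent (a clique of size 4), so at least 4 colors are needed.
4 colors suffice: color red → {3, 8}; color blue → {0, 2}; color green → {4, 5}; color yellow → {1, 6, 7}.
That is already a proper 4-coloring.

Yes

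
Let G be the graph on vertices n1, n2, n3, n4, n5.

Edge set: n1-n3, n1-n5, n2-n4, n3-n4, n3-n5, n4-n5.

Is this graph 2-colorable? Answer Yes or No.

No

n3, n4, n5 are mutually adjacent, so at least 3 colors are needed.
So 2 colors are not enough.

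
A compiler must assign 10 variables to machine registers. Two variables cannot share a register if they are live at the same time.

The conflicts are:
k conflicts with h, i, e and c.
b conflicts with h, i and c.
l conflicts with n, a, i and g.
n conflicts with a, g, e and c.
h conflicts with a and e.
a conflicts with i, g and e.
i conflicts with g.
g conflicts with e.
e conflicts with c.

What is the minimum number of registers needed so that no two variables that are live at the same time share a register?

n, a, g, e are mutually in conflict, so at least 4 registers are needed.
4 registers suffice: register 1 → {b, l, e}; register 2 → {a, c}; register 3 → {n, h, i}; register 4 → {k, g}. Every pair that conflicts lands in different registers.

4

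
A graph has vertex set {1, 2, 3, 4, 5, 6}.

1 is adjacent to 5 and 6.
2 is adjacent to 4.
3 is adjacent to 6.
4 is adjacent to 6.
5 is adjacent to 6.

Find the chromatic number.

3

1, 5, 6 are mutually adjacent, so at least 3 colors are needed.
3 colors suffice: color red → {2, 6}; color blue → {3, 4, 5}; color green → {1}. Each edge has distinct colors on its endpoints.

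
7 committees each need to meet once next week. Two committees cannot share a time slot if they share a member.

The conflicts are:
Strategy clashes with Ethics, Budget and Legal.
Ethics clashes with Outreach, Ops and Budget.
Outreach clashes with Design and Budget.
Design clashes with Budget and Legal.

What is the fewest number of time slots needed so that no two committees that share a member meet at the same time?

Strategy, Ethics, Budget are mutually in conflict, so at least 3 time slots are needed.
3 time slots suffice: Strategy=3, Ethics=2, Outreach=3, Ops=1, Design=2, Budget=1, Legal=1. Each listed conflict is separated.

3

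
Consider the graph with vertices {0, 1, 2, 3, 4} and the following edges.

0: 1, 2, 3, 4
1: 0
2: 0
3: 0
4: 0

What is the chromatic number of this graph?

2

0 and 4 are adjacent, so at least 2 colors are needed.
2 colors suffice: color red → {0}; color blue → {1, 2, 3, 4}. Each edge has distinct colors on its endpoints.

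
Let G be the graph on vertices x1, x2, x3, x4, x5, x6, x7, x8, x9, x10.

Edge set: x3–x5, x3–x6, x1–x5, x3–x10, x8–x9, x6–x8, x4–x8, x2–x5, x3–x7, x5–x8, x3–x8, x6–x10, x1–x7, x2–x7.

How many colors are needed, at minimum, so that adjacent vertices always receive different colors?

x3, x6, x10 form a triangle, so at least 3 colors are needed.
3 colors suffice: color 1 → {x1, x2, x3, x4, x9}; color 2 → {x7, x8, x10}; color 3 → {x5, x6}. Each edge has distinct colors on its endpoints.

3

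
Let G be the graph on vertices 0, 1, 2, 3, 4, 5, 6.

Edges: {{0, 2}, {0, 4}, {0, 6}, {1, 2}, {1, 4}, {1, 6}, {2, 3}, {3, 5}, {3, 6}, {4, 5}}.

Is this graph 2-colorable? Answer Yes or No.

No

The cycle 4-1-2-3-5-4 has odd length 5, so it cannot be 2-colored; at least 3 colors are needed.
So 2 colors are not enough.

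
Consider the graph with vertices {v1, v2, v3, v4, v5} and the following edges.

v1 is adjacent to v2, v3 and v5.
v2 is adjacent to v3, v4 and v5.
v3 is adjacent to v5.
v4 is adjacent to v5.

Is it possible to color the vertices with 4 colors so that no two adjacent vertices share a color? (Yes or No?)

The chromatic number is 4. v1, v2, v3, v5 are mutually adjacent (a clique of size 4), so at least 4 colors are needed.
A valid assignment using 4 colors: v1=green, v2=red, v3=yellow, v4=green, v5=blue.
That is already a proper 4-coloring.

Yes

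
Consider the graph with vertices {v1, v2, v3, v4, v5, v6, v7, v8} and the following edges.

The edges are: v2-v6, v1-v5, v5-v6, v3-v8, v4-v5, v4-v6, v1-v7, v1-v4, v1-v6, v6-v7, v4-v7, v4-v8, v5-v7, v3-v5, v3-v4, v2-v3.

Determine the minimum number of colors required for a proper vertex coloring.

5

v1, v4, v5, v6, v7 form a clique, so at least 5 colors are needed.
5 colors suffice: color 1 → {v2, v4}; color 2 → {v5, v8}; color 3 → {v3, v6}; color 4 → {v1}; color 5 → {v7}. Each edge has distinct colors on its endpoints.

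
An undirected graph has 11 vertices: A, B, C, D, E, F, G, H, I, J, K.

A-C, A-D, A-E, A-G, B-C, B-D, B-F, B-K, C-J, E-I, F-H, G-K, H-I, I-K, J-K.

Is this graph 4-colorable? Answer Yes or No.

The chromatic number is 3. The cycle G-K-B-D-A-G has odd length 5, so it cannot be 2-colored; at least 3 colors are needed.
A valid assignment using 3 colors: A=red, B=red, C=blue, D=blue, E=blue, F=green, G=green, H=blue, I=red, J=red, K=blue.
Since 4 ≥ 3, a proper 4-coloring certainly exists.

Yes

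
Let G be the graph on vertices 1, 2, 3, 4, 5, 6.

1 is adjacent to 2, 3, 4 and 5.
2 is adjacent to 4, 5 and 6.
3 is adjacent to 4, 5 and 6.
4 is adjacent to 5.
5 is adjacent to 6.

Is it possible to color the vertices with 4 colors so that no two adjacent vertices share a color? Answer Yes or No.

Yes

The chromatic number is 4. 1, 3, 4, 5 are mutually adjacent (a clique of size 4), so at least 4 colors are needed.
4 colors suffice: color red → {5}; color blue → {2, 3}; color green → {4, 6}; color yellow → {1}.
That is already a proper 4-coloring.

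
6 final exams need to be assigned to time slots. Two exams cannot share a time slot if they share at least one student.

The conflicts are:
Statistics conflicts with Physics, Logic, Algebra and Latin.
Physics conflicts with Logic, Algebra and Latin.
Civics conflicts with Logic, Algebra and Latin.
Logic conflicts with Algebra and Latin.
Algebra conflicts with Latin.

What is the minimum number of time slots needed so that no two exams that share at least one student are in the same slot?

Statistics, Physics, Logic, Algebra, Latin all conflict with each other, so at least 5 time slots are needed.
5 time slots suffice: time slot 1 → {Latin}; time slot 2 → {Algebra}; time slot 3 → {Logic}; time slot 4 → {Statistics, Civics}; time slot 5 → {Physics}. Every pair that conflicts lands in different time slots.

5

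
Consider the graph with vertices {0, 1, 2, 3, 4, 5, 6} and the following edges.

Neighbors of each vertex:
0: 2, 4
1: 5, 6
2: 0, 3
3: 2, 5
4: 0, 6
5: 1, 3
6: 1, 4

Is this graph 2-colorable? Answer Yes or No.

No

The cycle 3-2-0-4-6-1-5-3 has odd length 7, so it cannot be 2-colored; at least 3 colors are needed.
So 2 colors are not enough.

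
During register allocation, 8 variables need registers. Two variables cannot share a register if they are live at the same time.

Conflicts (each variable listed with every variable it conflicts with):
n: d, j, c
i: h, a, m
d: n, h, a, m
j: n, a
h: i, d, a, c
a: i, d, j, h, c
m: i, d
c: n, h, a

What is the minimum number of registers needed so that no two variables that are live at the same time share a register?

3

i, h, a pairwise conflict, so at least 3 registers are needed.
A valid assignment using 3 registers: n=1, i=2, d=2, j=2, h=3, a=1, m=1, c=2. Each listed conflict is separated.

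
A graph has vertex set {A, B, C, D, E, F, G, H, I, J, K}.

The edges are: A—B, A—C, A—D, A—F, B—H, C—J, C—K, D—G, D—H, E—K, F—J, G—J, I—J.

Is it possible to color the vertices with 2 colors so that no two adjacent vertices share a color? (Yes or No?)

No

The cycle A-C-J-G-D-A has odd length 5, so it cannot be 2-colored; at least 3 colors are needed.
So 2 colors are not enough.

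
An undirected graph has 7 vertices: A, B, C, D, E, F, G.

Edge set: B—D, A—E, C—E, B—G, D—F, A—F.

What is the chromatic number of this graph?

C and E are adjacent, so at least 2 colors are needed.
One proper 2-coloring: A=blue, B=red, C=blue, D=blue, E=red, F=red, G=blue. No two adjacent vertices share a color.

2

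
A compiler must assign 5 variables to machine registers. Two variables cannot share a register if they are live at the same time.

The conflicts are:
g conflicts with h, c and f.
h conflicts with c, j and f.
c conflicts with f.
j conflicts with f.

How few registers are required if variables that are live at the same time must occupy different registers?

g, h, c, f are mutually in conflict, so at least 4 registers are needed.
Using 4 registers: g=4, h=1, c=3, j=3, f=2. No two conflicting variables share a register.

4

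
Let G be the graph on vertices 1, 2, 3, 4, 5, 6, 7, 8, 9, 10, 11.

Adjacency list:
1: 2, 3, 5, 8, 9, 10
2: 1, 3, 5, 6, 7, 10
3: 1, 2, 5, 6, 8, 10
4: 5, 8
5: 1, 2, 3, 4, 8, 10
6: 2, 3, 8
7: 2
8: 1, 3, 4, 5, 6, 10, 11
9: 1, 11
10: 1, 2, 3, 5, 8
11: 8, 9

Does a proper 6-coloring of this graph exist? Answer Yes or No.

Yes

The chromatic number is 5. 1, 2, 3, 5, 10 form a clique, so at least 5 colors are needed.
A valid assignment using 5 colors: 1=c, 2=a, 3=d, 4=c, 5=b, 6=b, 7=b, 8=a, 9=a, 10=e, 11=b.
Since 6 ≥ 5, a proper 6-coloring certainly exists.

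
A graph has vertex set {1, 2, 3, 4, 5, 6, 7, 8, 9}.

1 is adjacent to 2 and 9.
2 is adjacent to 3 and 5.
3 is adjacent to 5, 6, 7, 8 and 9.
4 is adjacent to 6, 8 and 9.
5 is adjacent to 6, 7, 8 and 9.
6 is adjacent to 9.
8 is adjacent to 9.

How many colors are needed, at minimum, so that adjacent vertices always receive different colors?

4

3, 5, 6, 9 are pairwise adjacent (a clique of size 4), so at least 4 colors are needed.
A valid assignment using 4 colors: 1=red, 2=green, 3=red, 4=red, 5=blue, 6=yellow, 7=green, 8=yellow, 9=green. No two adjacent vertices share a color.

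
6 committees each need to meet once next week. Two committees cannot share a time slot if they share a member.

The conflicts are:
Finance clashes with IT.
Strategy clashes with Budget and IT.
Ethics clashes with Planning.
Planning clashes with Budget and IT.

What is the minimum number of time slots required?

Planning and IT conflict, so at least 2 time slots are needed.
2 time slots suffice: Finance=1, Strategy=1, Ethics=2, Planning=1, Budget=2, IT=2. Every pair that conflicts lands in different time slots.

2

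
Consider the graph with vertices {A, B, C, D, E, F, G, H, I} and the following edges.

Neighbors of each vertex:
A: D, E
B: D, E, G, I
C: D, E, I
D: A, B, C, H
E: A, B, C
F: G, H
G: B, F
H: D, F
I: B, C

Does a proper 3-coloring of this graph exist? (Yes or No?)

The chromatic number is 3. The cycle B-D-H-F-G-B has odd length 5, so it cannot be 2-colored; at least 3 colors are needed.
A valid assignment using 3 colors: A=1, B=1, C=1, D=2, E=2, F=3, G=2, H=1, I=2.
That is already a proper 3-coloring.

Yes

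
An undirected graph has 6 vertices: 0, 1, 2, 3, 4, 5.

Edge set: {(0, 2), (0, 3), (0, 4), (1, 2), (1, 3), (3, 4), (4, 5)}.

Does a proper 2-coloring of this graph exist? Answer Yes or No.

No

0, 3, 4 are pairwise adjacent, so at least 3 colors are needed.
So 2 colors are not enough.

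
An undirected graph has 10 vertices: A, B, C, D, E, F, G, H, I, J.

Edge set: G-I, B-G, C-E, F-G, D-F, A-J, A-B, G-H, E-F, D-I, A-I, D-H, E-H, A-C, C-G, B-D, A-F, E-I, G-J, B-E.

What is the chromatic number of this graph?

2

C and E are adjacent, so at least 2 colors are needed.
2 colors suffice: color 1 → {A, D, E, G}; color 2 → {B, C, F, H, I, J}. Each edge has distinct colors on its endpoints.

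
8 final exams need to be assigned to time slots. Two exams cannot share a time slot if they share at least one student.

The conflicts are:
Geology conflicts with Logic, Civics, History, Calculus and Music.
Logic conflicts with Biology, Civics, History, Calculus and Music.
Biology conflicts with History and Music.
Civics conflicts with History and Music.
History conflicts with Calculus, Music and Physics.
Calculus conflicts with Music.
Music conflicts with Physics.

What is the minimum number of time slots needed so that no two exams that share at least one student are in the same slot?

5

Geology, Logic, Civics, History, Music are mutually in conflict, so at least 5 time slots are needed.
5 time slots suffice: time slot 1 → {History}; time slot 2 → {Music}; time slot 3 → {Logic, Physics}; time slot 4 → {Geology, Biology}; time slot 5 → {Civics, Calculus}. Each listed conflict is separated.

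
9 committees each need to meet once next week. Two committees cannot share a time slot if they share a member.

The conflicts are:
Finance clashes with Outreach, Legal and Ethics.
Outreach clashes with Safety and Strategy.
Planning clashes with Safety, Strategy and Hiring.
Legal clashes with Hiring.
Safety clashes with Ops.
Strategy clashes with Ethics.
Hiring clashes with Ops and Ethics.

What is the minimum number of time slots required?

2

Safety and Ops conflict, so at least 2 time slots are needed.
2 time slots suffice: time slot 1 → {Finance, Safety, Strategy, Hiring}; time slot 2 → {Outreach, Planning, Legal, Ops, Ethics}. Every pair that conflicts lands in different time slots.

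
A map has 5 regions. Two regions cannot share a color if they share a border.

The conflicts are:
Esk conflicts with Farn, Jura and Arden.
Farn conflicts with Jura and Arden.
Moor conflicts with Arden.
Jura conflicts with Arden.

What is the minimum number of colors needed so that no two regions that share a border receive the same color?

4

Esk, Farn, Jura, Arden all conflict with each other, so at least 4 colors are needed.
4 colors suffice: color 1 → {Arden}; color 2 → {Moor, Jura}; color 3 → {Esk}; color 4 → {Farn}. No two conflicting regions share a color.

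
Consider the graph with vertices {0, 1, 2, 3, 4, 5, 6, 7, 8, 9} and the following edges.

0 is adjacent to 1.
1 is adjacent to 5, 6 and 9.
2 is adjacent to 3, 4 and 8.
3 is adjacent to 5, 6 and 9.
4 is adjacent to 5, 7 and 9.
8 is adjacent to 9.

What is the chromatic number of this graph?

3 and 9 are adjacent, so at least 2 colors are needed.
2 colors suffice: color red → {0, 2, 5, 6, 7, 9}; color blue → {1, 3, 4, 8}. Every edge joins two different colors.

2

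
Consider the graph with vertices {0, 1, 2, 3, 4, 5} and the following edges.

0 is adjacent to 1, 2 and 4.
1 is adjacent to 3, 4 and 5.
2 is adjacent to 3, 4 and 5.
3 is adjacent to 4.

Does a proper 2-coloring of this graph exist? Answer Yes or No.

2, 3, 4 are pairwise adjacent, so at least 3 colors are needed.
So 2 colors are not enough.

No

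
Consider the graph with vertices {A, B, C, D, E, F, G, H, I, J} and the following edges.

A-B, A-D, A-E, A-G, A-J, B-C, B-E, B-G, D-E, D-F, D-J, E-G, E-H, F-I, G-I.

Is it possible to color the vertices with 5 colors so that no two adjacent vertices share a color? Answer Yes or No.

The chromatic number is 4. A, B, E, G form a clique, so at least 4 colors are needed.
A valid assignment using 4 colors: A=2, B=4, C=1, D=3, E=1, F=2, G=3, H=2, I=1, J=1.
Since 5 ≥ 4, a proper 5-coloring certainly exists.

Yes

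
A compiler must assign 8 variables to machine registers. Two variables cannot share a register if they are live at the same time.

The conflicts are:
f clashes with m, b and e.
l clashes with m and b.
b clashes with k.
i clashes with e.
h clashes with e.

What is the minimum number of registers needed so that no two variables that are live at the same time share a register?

2

f and b conflict, so at least 2 registers are needed.
2 registers suffice: register 1 → {m, b, e}; register 2 → {f, l, i, k, h}. No two conflicting variables share a register.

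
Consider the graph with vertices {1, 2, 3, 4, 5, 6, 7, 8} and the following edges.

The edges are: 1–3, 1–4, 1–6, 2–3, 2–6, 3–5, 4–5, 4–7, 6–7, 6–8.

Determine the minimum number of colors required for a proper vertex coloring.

2 and 6 are adjacent, so at least 2 colors are needed.
2 colors suffice: color a → {3, 4, 6}; color b → {1, 2, 5, 7, 8}. Each edge has distinct colors on its endpoints.

2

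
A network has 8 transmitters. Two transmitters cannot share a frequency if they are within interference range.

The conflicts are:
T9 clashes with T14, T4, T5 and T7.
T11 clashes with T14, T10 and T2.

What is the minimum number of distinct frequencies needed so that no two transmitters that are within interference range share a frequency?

2

T11 and T14 conflict, so at least 2 frequencies are needed.
A valid assignment using 2 frequencies: T9=1, T11=1, T14=2, T4=2, T5=2, T10=2, T2=2, T7=2. Each listed conflict is separated.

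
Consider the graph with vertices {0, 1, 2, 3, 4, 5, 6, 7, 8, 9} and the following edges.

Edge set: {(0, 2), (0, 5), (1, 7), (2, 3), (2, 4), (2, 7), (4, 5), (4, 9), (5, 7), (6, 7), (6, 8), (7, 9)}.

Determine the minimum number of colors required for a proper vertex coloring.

7 and 9 are adjacent, so at least 2 colors are needed.
One proper 2-coloring: 0=a, 1=b, 2=b, 3=a, 4=a, 5=b, 6=b, 7=a, 8=a, 9=b. Each edge has distinct colors on its endpoints.

2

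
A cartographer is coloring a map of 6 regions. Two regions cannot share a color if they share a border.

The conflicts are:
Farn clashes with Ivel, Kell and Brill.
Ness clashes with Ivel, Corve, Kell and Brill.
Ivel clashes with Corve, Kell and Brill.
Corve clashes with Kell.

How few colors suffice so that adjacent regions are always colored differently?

Ness, Ivel, Corve, Kell pairwise conflict, so at least 4 colors are needed.
One proper 4-coloring: Farn=2, Ness=2, Ivel=1, Corve=4, Kell=3, Brill=3. No two conflicting regions share a color.

4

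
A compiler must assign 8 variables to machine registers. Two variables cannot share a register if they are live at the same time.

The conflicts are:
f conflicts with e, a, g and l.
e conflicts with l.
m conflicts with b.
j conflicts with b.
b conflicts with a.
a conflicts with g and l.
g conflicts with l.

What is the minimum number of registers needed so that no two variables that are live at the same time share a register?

4

f, a, g, l all conflict with each other, so at least 4 registers are needed.
4 registers suffice: register 1 → {f, b}; register 2 → {e, m, j, a}; register 3 → {l}; register 4 → {g}. Every pair that conflicts lands in different registers.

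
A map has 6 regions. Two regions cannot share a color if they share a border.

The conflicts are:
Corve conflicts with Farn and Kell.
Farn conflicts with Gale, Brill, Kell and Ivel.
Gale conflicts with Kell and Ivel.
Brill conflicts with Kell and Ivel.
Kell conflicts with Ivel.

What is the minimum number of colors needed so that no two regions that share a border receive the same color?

4

Farn, Gale, Kell, Ivel are mutually in conflict, so at least 4 colors are needed.
One proper 4-coloring: Corve=3, Farn=2, Gale=4, Brill=4, Kell=1, Ivel=3. Every pair that conflicts lands in different colors.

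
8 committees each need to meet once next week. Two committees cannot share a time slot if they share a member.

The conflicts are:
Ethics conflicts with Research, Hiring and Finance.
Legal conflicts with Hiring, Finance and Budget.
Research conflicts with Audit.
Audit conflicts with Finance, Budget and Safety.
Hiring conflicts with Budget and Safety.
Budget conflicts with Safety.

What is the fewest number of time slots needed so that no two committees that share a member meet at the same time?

3

Audit, Budget, Safety all conflict with each other, so at least 3 time slots are needed.
A valid assignment using 3 time slots: Ethics=3, Legal=3, Research=1, Audit=2, Hiring=2, Finance=1, Budget=1, Safety=3. Every pair that conflicts lands in different time slots.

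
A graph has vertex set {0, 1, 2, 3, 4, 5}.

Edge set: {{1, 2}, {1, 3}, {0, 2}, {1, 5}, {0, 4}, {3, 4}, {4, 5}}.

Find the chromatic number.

The cycle 0-4-5-1-2-0 has odd length 5, so it cannot be 2-colored; at least 3 colors are needed.
A valid assignment using 3 colors: 0=b, 1=a, 2=c, 3=b, 4=a, 5=b. Every edge joins two different colors.

3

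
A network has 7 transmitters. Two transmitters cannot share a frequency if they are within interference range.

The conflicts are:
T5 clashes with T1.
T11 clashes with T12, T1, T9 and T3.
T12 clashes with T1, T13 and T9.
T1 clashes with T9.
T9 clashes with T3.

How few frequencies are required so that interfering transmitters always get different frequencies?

T11, T12, T1, T9 are mutually in conflict, so at least 4 frequencies are needed.
4 frequencies suffice: frequency 1 → {T5, T12, T3}; frequency 2 → {T13, T9}; frequency 3 → {T11}; frequency 4 → {T1}. Every pair that conflicts lands in different frequencies.

4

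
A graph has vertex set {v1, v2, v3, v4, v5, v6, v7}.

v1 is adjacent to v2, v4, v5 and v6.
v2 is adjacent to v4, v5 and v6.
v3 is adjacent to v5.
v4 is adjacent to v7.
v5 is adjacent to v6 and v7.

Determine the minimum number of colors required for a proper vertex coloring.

4

v1, v2, v5, v6 are pairwise adjacent (a clique of size 4), so at least 4 colors are needed.
4 colors suffice: color 1 → {v4, v5}; color 2 → {v2, v3, v7}; color 3 → {v1}; color 4 → {v6}. Every edge joins two different colors.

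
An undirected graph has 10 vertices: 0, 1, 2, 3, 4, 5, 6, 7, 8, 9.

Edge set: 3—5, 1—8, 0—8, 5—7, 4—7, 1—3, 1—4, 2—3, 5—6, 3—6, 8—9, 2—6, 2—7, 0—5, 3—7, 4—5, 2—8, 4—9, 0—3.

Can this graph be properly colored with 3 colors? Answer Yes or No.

Yes

The chromatic number is 3. 3, 5, 7 are pairwise adjacent, so at least 3 colors are needed.
A valid assignment using 3 colors: 0=c, 1=b, 2=b, 3=a, 4=a, 5=b, 6=c, 7=c, 8=a, 9=b.
That is already a proper 3-coloring.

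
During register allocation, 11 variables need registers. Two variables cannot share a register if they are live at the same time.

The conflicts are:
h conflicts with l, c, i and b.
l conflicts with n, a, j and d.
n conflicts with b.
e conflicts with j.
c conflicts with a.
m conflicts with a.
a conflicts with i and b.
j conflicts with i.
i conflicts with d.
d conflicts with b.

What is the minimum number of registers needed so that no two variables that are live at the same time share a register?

j and i conflict, so at least 2 registers are needed.
Using 2 registers: h=1, l=2, n=1, e=2, c=2, m=2, a=1, j=1, i=2, d=1, b=2. No two conflicting variables share a register.

2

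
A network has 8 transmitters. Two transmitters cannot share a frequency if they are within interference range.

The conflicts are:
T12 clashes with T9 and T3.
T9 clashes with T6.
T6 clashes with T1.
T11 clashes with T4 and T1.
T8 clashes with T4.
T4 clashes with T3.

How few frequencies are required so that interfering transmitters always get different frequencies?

3

The cycle T3-T4-T11-T1-T6-T9-T12-T3 has odd length 7, so it cannot be 2-colored; at least 3 frequencies are needed.
3 frequencies suffice: frequency 1 → {T9, T4, T1}; frequency 2 → {T6, T11, T8, T3}; frequency 3 → {T12}. Each listed conflict is separated.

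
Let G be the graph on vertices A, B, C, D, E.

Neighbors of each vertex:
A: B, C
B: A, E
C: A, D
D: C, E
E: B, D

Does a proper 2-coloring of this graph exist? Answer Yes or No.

The cycle A-B-E-D-C-A has odd length 5, so it cannot be 2-colored; at least 3 colors are needed.
So 2 colors are not enough.

No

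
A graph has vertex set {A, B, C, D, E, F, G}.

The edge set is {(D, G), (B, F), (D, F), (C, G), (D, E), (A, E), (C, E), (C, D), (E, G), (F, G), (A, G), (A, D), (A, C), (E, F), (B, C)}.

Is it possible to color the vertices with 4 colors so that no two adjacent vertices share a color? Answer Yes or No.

A, C, D, E, G are mutually adjacent (a clique of size 5), so at least 5 colors are needed.
So 4 colors are not enough.

No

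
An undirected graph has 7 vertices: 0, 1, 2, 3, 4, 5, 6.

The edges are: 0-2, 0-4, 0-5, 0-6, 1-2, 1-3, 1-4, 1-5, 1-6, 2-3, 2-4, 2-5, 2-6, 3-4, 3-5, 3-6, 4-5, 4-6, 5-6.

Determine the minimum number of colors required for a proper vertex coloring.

1, 2, 3, 4, 5, 6 form a clique, so at least 6 colors are needed.
6 colors suffice: color a → {2}; color b → {5}; color c → {6}; color d → {4}; color e → {0, 1}; color f → {3}. Each edge has distinct colors on its endpoints.

6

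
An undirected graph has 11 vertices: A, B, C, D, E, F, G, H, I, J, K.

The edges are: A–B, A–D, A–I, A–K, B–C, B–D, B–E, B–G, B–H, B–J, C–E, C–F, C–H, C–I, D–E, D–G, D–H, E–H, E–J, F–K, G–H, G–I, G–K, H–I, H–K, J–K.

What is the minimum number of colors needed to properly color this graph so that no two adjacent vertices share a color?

4

B, D, E, H form a clique, so at least 4 colors are needed.
4 colors suffice: color red → {A, F, H, J}; color blue → {B, I, K}; color green → {E, G}; color yellow → {C, D}. No two adjacent vertices share a color.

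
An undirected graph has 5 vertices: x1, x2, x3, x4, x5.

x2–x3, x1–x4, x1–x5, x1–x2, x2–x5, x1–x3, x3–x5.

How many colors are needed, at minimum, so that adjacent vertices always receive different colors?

x1, x2, x3, x5 are pairwise adjacent (a clique of size 4), so at least 4 colors are needed.
4 colors suffice: color 1 → {x1}; color 2 → {x4, x5}; color 3 → {x2}; color 4 → {x3}. No two adjacent vertices share a color.

4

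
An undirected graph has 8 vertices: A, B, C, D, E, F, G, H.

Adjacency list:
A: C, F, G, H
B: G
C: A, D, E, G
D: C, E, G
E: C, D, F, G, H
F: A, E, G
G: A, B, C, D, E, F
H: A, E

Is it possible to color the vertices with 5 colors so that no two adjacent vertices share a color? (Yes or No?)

Yes

The chromatic number is 4. C, D, E, G are pairwise adjacent (a clique of size 4), so at least 4 colors are needed.
A valid assignment using 4 colors: A=2, B=2, C=3, D=4, E=2, F=3, G=1, H=1.
Since 5 ≥ 4, a proper 5-coloring certainly exists.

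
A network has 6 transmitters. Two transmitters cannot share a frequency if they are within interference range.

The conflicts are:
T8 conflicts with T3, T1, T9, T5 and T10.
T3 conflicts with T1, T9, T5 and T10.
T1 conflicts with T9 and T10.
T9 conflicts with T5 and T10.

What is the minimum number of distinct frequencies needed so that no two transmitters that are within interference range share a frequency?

T8, T3, T1, T9, T10 are mutually in conflict, so at least 5 frequencies are needed.
5 frequencies suffice: frequency 1 → {T9}; frequency 2 → {T3}; frequency 3 → {T8}; frequency 4 → {T1, T5}; frequency 5 → {T10}. Every pair that conflicts lands in different frequencies.

5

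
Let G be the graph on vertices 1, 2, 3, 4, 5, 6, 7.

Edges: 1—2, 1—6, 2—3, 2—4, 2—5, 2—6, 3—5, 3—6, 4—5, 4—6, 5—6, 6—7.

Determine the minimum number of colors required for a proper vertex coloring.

4

2, 4, 5, 6 form a clique, so at least 4 colors are needed.
4 colors suffice: 1=green, 2=blue, 3=yellow, 4=yellow, 5=green, 6=red, 7=blue. Every edge joins two different colors.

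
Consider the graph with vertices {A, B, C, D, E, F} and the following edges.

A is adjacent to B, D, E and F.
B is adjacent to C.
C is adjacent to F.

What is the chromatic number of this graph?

A and F are adjacent, so at least 2 colors are needed.
A valid assignment using 2 colors: A=red, B=blue, C=red, D=blue, E=blue, F=blue. No two adjacent vertices share a color.

2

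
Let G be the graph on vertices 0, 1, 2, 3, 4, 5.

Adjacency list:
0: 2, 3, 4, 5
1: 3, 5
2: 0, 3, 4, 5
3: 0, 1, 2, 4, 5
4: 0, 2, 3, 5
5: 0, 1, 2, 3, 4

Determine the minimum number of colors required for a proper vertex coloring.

5

0, 2, 3, 4, 5 are mutually adjacent (a clique of size 5), so at least 5 colors are needed.
5 colors suffice: color a → {5}; color b → {3}; color c → {1, 2}; color d → {0}; color e → {4}. Every edge joins two different colors.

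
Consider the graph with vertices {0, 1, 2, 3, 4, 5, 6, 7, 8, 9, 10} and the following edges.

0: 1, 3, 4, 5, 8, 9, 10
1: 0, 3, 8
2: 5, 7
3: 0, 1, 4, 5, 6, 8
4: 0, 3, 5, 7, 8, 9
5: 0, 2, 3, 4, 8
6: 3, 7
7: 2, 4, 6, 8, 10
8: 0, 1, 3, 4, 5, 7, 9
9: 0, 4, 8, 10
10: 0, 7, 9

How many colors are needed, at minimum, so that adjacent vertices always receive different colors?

0, 3, 4, 5, 8 are pairwise adjacent (a clique of size 5), so at least 5 colors are needed.
5 colors suffice: color a → {2, 6, 8, 10}; color b → {0, 7}; color c → {1, 4}; color d → {3, 9}; color e → {5}. Every edge joins two different colors.

5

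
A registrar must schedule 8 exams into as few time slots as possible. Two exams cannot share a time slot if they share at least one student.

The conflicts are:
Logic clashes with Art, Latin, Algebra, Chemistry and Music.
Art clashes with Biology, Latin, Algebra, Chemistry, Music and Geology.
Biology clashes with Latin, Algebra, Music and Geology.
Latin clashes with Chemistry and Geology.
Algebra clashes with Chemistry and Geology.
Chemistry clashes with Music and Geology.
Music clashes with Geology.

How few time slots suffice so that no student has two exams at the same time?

4

Art, Latin, Chemistry, Geology are mutually in conflict, so at least 4 time slots are needed.
Using 4 time slots: Logic=2, Art=1, Biology=3, Latin=4, Algebra=4, Chemistry=3, Music=4, Geology=2. No two conflicting exams share a time slot.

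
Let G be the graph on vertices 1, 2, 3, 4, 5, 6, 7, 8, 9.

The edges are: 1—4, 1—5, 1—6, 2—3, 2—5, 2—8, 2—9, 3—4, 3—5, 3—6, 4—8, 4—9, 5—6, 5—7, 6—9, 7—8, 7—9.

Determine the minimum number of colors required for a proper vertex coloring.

3

2, 3, 5 are mutually adjacent, so at least 3 colors are needed.
A valid assignment using 3 colors: 1=green, 2=blue, 3=green, 4=red, 5=red, 6=blue, 7=blue, 8=green, 9=green. Each edge has distinct colors on its endpoints.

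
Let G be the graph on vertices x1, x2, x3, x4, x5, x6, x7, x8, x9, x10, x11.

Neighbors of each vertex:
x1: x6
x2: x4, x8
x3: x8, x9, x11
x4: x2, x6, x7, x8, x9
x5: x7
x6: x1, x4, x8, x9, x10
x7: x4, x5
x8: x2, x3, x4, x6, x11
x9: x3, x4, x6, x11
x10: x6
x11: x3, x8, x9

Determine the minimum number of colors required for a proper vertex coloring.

x4, x6, x8 form a triangle, so at least 3 colors are needed.
3 colors suffice: color R → {x1, x3, x4, x5, x10}; color B → {x7, x8, x9}; color G → {x2, x6, x11}. Each edge has distinct colors on its endpoints.

3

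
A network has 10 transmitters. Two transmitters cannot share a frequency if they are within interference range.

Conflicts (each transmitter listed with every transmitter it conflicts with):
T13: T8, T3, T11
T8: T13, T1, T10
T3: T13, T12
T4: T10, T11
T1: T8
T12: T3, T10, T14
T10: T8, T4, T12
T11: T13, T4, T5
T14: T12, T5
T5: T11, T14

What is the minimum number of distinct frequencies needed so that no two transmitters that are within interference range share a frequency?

The cycle T13-T11-T4-T10-T8-T13 has odd length 5, so it cannot be 2-colored; at least 3 frequencies are needed.
A valid assignment using 3 frequencies: T13=2, T8=1, T3=3, T4=3, T1=2, T12=1, T10=2, T11=1, T14=2, T5=3. Every pair that conflicts lands in different frequencies.

3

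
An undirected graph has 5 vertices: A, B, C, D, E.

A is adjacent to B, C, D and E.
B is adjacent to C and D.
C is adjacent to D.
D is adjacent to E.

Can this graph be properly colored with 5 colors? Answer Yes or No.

Yes

The chromatic number is 4. A, B, C, D are mutually adjacent (a clique of size 4), so at least 4 colors are needed.
4 colors suffice: color 1 → {A}; color 2 → {D}; color 3 → {C, E}; color 4 → {B}.
Since 5 ≥ 4, a proper 5-coloring certainly exists.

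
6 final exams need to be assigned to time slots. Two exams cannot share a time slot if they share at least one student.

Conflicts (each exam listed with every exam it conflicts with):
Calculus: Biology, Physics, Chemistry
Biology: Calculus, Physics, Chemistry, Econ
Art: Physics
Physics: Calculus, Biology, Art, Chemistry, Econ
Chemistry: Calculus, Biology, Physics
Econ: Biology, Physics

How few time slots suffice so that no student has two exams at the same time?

4

Calculus, Biology, Physics, Chemistry pairwise conflict, so at least 4 time slots are needed.
Using 4 time slots: Calculus=3, Biology=2, Art=2, Physics=1, Chemistry=4, Econ=3. Each listed conflict is separated.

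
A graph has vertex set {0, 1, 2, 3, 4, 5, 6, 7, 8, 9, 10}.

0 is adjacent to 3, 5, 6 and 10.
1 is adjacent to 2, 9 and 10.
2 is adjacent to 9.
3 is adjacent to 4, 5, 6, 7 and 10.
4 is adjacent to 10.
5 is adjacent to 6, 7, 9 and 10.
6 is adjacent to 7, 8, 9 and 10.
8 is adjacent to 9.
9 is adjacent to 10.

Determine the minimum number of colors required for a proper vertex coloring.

0, 3, 5, 6, 10 are mutually adjacent (a clique of size 5), so at least 5 colors are needed.
5 colors suffice: 0=e, 1=b, 2=a, 3=c, 4=b, 5=d, 6=b, 7=a, 8=a, 9=c, 10=a. Each edge has distinct colors on its endpoints.

5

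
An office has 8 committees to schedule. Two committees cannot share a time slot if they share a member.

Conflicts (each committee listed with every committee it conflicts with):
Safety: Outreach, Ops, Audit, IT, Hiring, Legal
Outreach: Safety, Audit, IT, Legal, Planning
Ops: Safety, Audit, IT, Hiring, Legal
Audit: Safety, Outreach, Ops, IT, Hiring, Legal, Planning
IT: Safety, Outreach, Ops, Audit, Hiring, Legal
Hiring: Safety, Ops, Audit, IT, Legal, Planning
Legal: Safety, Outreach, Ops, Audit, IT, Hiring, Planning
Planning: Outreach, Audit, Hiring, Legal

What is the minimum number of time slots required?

Safety, Ops, Audit, IT, Hiring, Legal all conflict with each other, so at least 6 time slots are needed.
6 time slots suffice: time slot 1 → {Audit}; time slot 2 → {Legal}; time slot 3 → {IT, Planning}; time slot 4 → {Safety}; time slot 5 → {Outreach, Hiring}; time slot 6 → {Ops}. Every pair that conflicts lands in different time slots.

6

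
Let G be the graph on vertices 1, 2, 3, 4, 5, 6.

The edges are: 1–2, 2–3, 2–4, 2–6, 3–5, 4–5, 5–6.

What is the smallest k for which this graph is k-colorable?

2

2 and 3 are adjacent, so at least 2 colors are needed.
A valid assignment using 2 colors: 1=b, 2=a, 3=b, 4=b, 5=a, 6=b. Each edge has distinct colors on its endpoints.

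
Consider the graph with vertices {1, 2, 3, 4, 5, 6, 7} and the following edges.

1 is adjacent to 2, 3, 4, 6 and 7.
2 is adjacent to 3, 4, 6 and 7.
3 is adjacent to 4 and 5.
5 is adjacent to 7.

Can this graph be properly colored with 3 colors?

No

1, 2, 3, 4 form a clique, so at least 4 colors are needed.
So 3 colors are not enough.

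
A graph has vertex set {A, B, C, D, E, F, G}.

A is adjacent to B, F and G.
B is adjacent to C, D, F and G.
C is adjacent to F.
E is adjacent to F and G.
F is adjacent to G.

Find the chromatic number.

A, B, F, G form a clique, so at least 4 colors are needed.
A valid assignment using 4 colors: A=yellow, B=red, C=green, D=blue, E=red, F=blue, G=green. Each edge has distinct colors on its endpoints.

4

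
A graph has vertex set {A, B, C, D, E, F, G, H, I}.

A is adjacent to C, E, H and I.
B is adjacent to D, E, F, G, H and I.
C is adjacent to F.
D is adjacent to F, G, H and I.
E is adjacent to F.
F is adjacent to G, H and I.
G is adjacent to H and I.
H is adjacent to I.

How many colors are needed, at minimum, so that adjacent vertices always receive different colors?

6

B, D, F, G, H, I form a clique, so at least 6 colors are needed.
6 colors suffice: color 1 → {A, F}; color 2 → {C, E, I}; color 3 → {H}; color 4 → {B}; color 5 → {G}; color 6 → {D}. Every edge joins two different colors.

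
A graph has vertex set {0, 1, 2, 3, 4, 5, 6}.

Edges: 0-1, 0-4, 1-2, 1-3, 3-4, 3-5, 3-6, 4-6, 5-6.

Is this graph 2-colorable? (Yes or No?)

3, 5, 6 are mutually adjacent, so at least 3 colors are needed.
So 2 colors are not enough.

No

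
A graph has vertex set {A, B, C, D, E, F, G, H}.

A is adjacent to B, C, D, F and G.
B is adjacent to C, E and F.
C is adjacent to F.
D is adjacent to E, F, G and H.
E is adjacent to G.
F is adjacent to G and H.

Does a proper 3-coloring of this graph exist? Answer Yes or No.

No

A, D, F, G form a clique, so at least 4 colors are needed.
So 3 colors are not enough.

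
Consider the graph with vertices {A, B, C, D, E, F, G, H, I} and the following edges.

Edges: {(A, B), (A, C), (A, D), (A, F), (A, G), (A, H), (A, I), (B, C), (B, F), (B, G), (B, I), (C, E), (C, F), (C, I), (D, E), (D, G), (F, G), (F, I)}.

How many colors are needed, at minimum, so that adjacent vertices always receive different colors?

5

A, B, C, F, I are pairwise adjacent (a clique of size 5), so at least 5 colors are needed.
5 colors suffice: color red → {A, E}; color blue → {C, G, H}; color green → {D, F}; color yellow → {B}; color purple → {I}. Every edge joins two different colors.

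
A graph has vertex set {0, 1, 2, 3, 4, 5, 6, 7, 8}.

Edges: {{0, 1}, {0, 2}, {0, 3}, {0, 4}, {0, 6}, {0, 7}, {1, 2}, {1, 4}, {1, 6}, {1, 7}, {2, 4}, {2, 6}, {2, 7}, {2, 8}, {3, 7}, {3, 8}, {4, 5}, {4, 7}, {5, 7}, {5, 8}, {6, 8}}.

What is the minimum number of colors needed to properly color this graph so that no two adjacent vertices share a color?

5

0, 1, 2, 4, 7 form a clique, so at least 5 colors are needed.
5 colors suffice: color a → {6, 7}; color b → {2, 3, 5}; color c → {0, 8}; color d → {1}; color e → {4}. No two adjacent vertices share a color.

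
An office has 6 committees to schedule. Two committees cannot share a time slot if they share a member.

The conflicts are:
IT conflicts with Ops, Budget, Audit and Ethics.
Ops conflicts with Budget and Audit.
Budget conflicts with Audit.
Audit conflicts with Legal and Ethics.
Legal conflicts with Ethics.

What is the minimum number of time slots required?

4

IT, Ops, Budget, Audit are mutually in conflict, so at least 4 time slots are needed.
4 time slots suffice: time slot 1 → {Audit}; time slot 2 → {IT, Legal}; time slot 3 → {Ops, Ethics}; time slot 4 → {Budget}. Each listed conflict is separated.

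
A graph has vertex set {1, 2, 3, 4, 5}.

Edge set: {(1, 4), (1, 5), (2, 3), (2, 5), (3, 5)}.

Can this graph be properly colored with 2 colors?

2, 3, 5 are mutually adjacent, so at least 3 colors are needed.
So 2 colors are not enough.

No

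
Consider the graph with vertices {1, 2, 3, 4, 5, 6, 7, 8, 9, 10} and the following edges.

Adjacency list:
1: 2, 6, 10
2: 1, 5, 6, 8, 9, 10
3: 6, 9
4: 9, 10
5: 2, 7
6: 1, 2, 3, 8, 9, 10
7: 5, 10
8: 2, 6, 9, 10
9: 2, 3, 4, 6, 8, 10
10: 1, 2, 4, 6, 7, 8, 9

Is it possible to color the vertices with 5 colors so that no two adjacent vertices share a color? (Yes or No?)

Yes

The chromatic number is 5. 2, 6, 8, 9, 10 are pairwise adjacent (a clique of size 5), so at least 5 colors are needed.
5 colors suffice: color red → {3, 5, 10}; color blue → {4, 6, 7}; color green → {1, 9}; color yellow → {2}; color purple → {8}.
That is already a proper 5-coloring.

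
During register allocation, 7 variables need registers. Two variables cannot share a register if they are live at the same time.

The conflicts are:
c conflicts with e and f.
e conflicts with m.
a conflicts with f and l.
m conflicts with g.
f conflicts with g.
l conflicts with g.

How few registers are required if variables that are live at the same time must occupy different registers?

3

The cycle f-c-e-m-g-f has odd length 5, so it cannot be 2-colored; at least 3 registers are needed.
3 registers suffice: c=2, e=1, a=2, m=3, f=1, l=1, g=2. Each listed conflict is separated.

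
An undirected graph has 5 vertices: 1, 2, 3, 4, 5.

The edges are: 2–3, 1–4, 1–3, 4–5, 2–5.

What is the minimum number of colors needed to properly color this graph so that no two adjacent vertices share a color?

3

The cycle 3-2-5-4-1-3 has odd length 5, so it cannot be 2-colored; at least 3 colors are needed.
A valid assignment using 3 colors: 1=green, 2=blue, 3=red, 4=blue, 5=red. No two adjacent vertices share a color.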